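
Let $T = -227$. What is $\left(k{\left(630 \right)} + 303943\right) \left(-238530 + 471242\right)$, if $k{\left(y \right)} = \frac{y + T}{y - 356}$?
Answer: $\frac{9690219019460}{137} \approx 7.0732 \cdot 10^{10}$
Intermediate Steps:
$k{\left(y \right)} = \frac{-227 + y}{-356 + y}$ ($k{\left(y \right)} = \frac{y - 227}{y - 356} = \frac{-227 + y}{-356 + y}$)
$\left(k{\left(630 \right)} + 303943\right) \left(-238530 + 471242\right) = \left(\frac{-227 + 630}{-356 + 630} + 303943\right) \left(-238530 + 471242\right) = \left(\frac{1}{274} \cdot 403 + 303943\right) 232712 = \left(\frac{403}{274} + 303943\right) 232712 = \frac{83280785}{274} \cdot 232712 = \frac{9690219019460}{137}$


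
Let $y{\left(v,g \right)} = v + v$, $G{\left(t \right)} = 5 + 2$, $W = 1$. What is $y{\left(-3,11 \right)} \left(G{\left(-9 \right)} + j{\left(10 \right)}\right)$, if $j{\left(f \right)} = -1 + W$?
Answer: $-42$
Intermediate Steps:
$j{\left(f \right)} = 0$ ($j{\left(f \right)} = -1 + 1 = 0$)
$G{\left(t \right)} = 7$
$y{\left(v,g \right)} = 2 v$
$y{\left(-3,11 \right)} \left(G{\left(-9 \right)} + j{\left(10 \right)}\right) = 2 \left(-3\right) \left(7 + 0\right) = \left(-6\right) 7 = -42$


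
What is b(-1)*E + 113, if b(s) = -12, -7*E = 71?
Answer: 1643/7 ≈ 234.71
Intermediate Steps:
E = -71/7 (E = -⅐*71 = -71/7 ≈ -10.143)
b(-1)*E + 113 = -12*(-71/7) + 113 = 852/7 + 113 = 1643/7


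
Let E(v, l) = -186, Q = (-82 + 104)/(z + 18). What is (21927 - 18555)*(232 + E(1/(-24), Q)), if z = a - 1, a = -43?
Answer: 155112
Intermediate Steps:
z = -44 (z = -43 - 1 = -44)
Q = -11/13 (Q = (-82 + 104)/(-44 + 18) = 22/(-26) = 22*(-1/26) = -11/13 ≈ -0.84615)
(21927 - 18555)*(232 + E(1/(-24), Q)) = (21927 - 18555)*(232 - 186) = 3372*46 = 155112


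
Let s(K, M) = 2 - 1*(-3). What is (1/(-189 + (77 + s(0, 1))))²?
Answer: 1/11449 ≈ 8.7344e-5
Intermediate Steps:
s(K, M) = 5 (s(K, M) = 2 + 3 = 5)
(1/(-189 + (77 + s(0, 1))))² = (1/(-189 + (77 + 5)))² = (1/(-189 + 82))² = (1/(-107))² = (-1/107)² = 1/11449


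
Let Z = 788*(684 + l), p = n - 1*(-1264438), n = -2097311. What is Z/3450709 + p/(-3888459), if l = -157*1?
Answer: 4488786056641/13417940467431 ≈ 0.33454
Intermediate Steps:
l = -157
p = -832873 (p = -2097311 - 1*(-1264438) = -2097311 + 1264438 = -832873)
Z = 415276 (Z = 788*(684 - 157) = 788*527 = 415276)
Z/3450709 + p/(-3888459) = 415276/3450709 - 832873/(-3888459) = 415276*(1/3450709) - 832873*(-1/3888459) = 415276/3450709 + 832873/3888459 = 4488786056641/13417940467431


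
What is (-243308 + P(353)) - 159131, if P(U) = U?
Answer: -402086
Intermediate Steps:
(-243308 + P(353)) - 159131 = (-243308 + 353) - 159131 = -242955 - 159131 = -402086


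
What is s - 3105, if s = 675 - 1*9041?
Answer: -11471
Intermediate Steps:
s = -8366 (s = 675 - 9041 = -8366)
s - 3105 = -8366 - 3105 = -11471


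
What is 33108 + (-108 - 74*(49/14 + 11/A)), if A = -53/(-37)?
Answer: 1705155/53 ≈ 32173.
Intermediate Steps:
A = 53/37 (A = -53*(-1/37) = 53/37 ≈ 1.4324)
33108 + (-108 - 74*(49/14 + 11/A)) = 33108 + (-108 - 74*(49/14 + 11/(53/37))) = 33108 + (-108 - 74*(49*(1/14) + 11*(37/53))) = 33108 + (-108 - 74*(7/2 + 407/53)) = 33108 + (-108 - 74*1185/106) = 33108 + (-108 - 43845/53) = 33108 - 49569/53 = 1705155/53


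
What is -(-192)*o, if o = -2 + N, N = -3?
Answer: -960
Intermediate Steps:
o = -5 (o = -2 - 3 = -5)
-(-192)*o = -(-192)*(-5) = -192*5 = -960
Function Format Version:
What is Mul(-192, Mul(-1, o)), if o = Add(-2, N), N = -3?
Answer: -960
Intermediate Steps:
o = -5 (o = Add(-2, -3) = -5)
Mul(-192, Mul(-1, o)) = Mul(-192, Mul(-1, -5)) = Mul(-192, 5) = -960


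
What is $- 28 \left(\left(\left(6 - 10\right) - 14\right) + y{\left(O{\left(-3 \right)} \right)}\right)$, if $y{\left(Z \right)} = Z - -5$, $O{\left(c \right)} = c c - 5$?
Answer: $252$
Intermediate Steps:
$O{\left(c \right)} = -5 + c^{2}$ ($O{\left(c \right)} = c^{2} - 5 = -5 + c^{2}$)
$y{\left(Z \right)} = 5 + Z$ ($y{\left(Z \right)} = Z + 5 = 5 + Z$)
$- 28 \left(\left(\left(6 - 10\right) - 14\right) + y{\left(O{\left(-3 \right)} \right)}\right) = - 28 \left(\left(\left(6 - 10\right) - 14\right) + \left(5 - \left(5 - \left(-3\right)^{2}\right)\right)\right) = - 28 \left(\left(-4 - 14\right) + \left(5 + \left(-5 + 9\right)\right)\right) = - 28 \left(-18 + \left(5 + 4\right)\right) = - 28 \left(-18 + 9\right) = \left(-28\right) \left(-9\right) = 252$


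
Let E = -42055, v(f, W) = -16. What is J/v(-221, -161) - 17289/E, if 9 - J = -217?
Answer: -4613903/336440 ≈ -13.714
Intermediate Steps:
J = 226 (J = 9 - 1*(-217) = 9 + 217 = 226)
J/v(-221, -161) - 17289/E = 226/(-16) - 17289/(-42055) = 226*(-1/16) - 17289*(-1/42055) = -113/8 + 17289/42055 = -4613903/336440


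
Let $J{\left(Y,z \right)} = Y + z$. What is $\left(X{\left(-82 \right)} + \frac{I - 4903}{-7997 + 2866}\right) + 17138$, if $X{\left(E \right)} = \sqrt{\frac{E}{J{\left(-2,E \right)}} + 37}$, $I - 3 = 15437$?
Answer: $\frac{87924541}{5131} + \frac{\sqrt{66990}}{42} \approx 17142.0$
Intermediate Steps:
$I = 15440$ ($I = 3 + 15437 = 15440$)
$X{\left(E \right)} = \sqrt{37 + \frac{E}{-2 + E}}$ ($X{\left(E \right)} = \sqrt{\frac{E}{-2 + E} + 37} = \sqrt{37 + \frac{E}{-2 + E}}$)
$\left(X{\left(-82 \right)} + \frac{I - 4903}{-7997 + 2866}\right) + 17138 = \left(\sqrt{37 - \frac{82}{-2 - 82}} + \frac{15440 - 4903}{-7997 + 2866}\right) + 17138 = \left(\sqrt{37 - \frac{82}{-84}} + \frac{10537}{-5131}\right) + 17138 = \left(\sqrt{37 - - \frac{41}{42}} + 10537 \left(- \frac{1}{5131}\right)\right) + 17138 = \left(\sqrt{37 + \frac{41}{42}} - \frac{10537}{5131}\right) + 17138 = \left(\sqrt{\frac{1595}{42}} - \frac{10537}{5131}\right) + 17138 = \left(\frac{\sqrt{66990}}{42} - \frac{10537}{5131}\right) + 17138 = \left(- \frac{10537}{5131} + \frac{\sqrt{66990}}{42}\right) + 17138 = \frac{87924541}{5131} + \frac{\sqrt{66990}}{42}$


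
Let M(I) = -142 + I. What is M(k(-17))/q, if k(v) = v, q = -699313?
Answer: 159/699313 ≈ 0.00022737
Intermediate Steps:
M(k(-17))/q = (-142 - 17)/(-699313) = -159*(-1/699313) = 159/699313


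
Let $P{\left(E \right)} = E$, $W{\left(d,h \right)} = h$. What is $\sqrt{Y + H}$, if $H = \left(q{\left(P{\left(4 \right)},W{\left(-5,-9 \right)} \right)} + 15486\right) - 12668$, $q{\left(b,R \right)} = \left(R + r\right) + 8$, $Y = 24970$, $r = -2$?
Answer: $\sqrt{27785} \approx 166.69$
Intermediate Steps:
$q{\left(b,R \right)} = 6 + R$ ($q{\left(b,R \right)} = \left(R - 2\right) + 8 = \left(-2 + R\right) + 8 = 6 + R$)
$H = 2815$ ($H = \left(\left(6 - 9\right) + 15486\right) - 12668 = \left(-3 + 15486\right) - 12668 = 15483 - 12668 = 2815$)
$\sqrt{Y + H} = \sqrt{24970 + 2815} = \sqrt{27785}$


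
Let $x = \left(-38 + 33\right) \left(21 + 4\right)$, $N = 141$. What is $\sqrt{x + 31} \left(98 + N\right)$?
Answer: $239 i \sqrt{94} \approx 2317.2 i$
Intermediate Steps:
$x = -125$ ($x = \left(-5\right) 25 = -125$)
$\sqrt{x + 31} \left(98 + N\right) = \sqrt{-125 + 31} \left(98 + 141\right) = \sqrt{-94} \cdot 239 = i \sqrt{94} \cdot 239 = 239 i \sqrt{94}$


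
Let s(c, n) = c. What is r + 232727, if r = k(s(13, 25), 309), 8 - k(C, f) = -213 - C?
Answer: 232961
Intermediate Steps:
k(C, f) = 221 + C (k(C, f) = 8 - (-213 - C) = 8 + (213 + C) = 221 + C)
r = 234 (r = 221 + 13 = 234)
r + 232727 = 234 + 232727 = 232961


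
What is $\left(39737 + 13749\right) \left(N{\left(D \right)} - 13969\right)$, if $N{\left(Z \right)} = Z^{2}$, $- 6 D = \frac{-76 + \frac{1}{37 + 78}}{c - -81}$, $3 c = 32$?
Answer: $- \frac{1494499960427791597}{2000281250} \approx -7.4715 \cdot 10^{8}$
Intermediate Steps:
$c = \frac{32}{3}$ ($c = \frac{1}{3} \cdot 32 = \frac{32}{3} \approx 10.667$)
$D = \frac{8739}{63250}$ ($D = - \frac{\left(-76 + \frac{1}{37 + 78}\right) \frac{1}{\frac{32}{3} - -81}}{6} = - \frac{\left(-76 + \frac{1}{115}\right) \frac{1}{\frac{32}{3} + 81}}{6} = - \frac{\left(-76 + \frac{1}{115}\right) \frac{1}{\frac{275}{3}}}{6} = - \frac{\left(- \frac{8739}{115}\right) \frac{3}{275}}{6} = \left(- \frac{1}{6}\right) \left(- \frac{26217}{31625}\right) = \frac{8739}{63250} \approx 0.13817$)
$\left(39737 + 13749\right) \left(N{\left(D \right)} - 13969\right) = \left(39737 + 13749\right) \left(\left(\frac{8739}{63250}\right)^{2} - 13969\right) = 53486 \left(\frac{76370121}{4000562500} - 13969\right) = 53486 \left(- \frac{55883781192379}{4000562500}\right) = - \frac{1494499960427791597}{2000281250}$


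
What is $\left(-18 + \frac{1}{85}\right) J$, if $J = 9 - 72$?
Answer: $\frac{96327}{85} \approx 1133.3$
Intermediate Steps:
$J = -63$
$\left(-18 + \frac{1}{85}\right) J = \left(-18 + \frac{1}{85}\right) \left(-63\right) = \left(- \frac{1529}{85}\right) \left(-63\right) = \frac{96327}{85}$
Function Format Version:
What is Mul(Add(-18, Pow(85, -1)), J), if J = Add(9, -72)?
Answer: Rational(96327, 85) ≈ 1133.3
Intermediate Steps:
J = -63
Mul(Add(-18, Pow(85, -1)), J) = Mul(Add(-18, Pow(85, -1)), -63) = Mul(Add(-18, Rational(1, 85)), -63) = Mul(Rational(-1529, 85), -63) = Rational(96327, 85)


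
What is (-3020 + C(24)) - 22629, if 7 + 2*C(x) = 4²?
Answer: -51289/2 ≈ -25645.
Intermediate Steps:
C(x) = 9/2 (C(x) = -7/2 + (½)*4² = -7/2 + (½)*16 = -7/2 + 8 = 9/2)
(-3020 + C(24)) - 22629 = (-3020 + 9/2) - 22629 = -6031/2 - 22629 = -51289/2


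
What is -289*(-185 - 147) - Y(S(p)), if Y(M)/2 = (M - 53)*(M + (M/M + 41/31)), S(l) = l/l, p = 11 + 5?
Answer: 2985100/31 ≈ 96294.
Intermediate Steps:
p = 16
S(l) = 1
Y(M) = 2*(-53 + M)*(72/31 + M) (Y(M) = 2*((M - 53)*(M + (M/M + 41/31))) = 2*((-53 + M)*(M + (1 + 41*(1/31)))) = 2*((-53 + M)*(M + (1 + 41/31))) = 2*((-53 + M)*(M + 72/31)) = 2*((-53 + M)*(72/31 + M)) = 2*(-53 + M)*(72/31 + M))
-289*(-185 - 147) - Y(S(p)) = -289*(-185 - 147) - (-7632/31 + 2*1² - 3142/31*1) = -289*(-332) - (-7632/31 + 2*1 - 3142/31) = 95948 - (-7632/31 + 2 - 3142/31) = 95948 - 1*(-10712/31) = 95948 + 10712/31 = 2985100/31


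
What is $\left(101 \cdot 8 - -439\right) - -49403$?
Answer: $50650$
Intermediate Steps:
$\left(101 \cdot 8 - -439\right) - -49403 = \left(808 + 439\right) + 49403 = 1247 + 49403 = 50650$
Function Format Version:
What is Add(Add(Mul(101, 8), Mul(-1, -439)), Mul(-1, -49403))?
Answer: 50650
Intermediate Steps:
Add(Add(Mul(101, 8), Mul(-1, -439)), Mul(-1, -49403)) = Add(Add(808, 439), 49403) = Add(1247, 49403) = 50650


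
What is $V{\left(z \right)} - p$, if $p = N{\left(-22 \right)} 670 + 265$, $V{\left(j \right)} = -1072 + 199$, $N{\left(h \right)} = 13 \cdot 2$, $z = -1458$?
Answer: $-18558$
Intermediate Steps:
$N{\left(h \right)} = 26$
$V{\left(j \right)} = -873$
$p = 17685$ ($p = 26 \cdot 670 + 265 = 17420 + 265 = 17685$)
$V{\left(z \right)} - p = -873 - 17685 = -18558$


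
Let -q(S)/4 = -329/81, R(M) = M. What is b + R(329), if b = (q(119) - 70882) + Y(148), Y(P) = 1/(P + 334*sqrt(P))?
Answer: -212175681899/3008016 + 167*sqrt(37)/4122096 ≈ -70537.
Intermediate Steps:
q(S) = 1316/81 (q(S) = -(-1316)/81 = -4*(-329/81) = 1316/81)
b = -5740126/81 + 1/(148 + 668*sqrt(37)) (b = (1316/81 - 70882) + 1/(148 + 334*sqrt(148)) = -5740126/81 + 1/(148 + 334*(2*sqrt(37))) = -5740126/81 + 1/(148 + 668*sqrt(37)) ≈ -70866.)
b + R(329) = (-213165319163/3008016 + 167*sqrt(37)/4122096) + 329 = -212175681899/3008016 + 167*sqrt(37)/4122096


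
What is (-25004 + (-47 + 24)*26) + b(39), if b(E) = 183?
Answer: -25419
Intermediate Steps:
(-25004 + (-47 + 24)*26) + b(39) = (-25004 + (-47 + 24)*26) + 183 = (-25004 - 23*26) + 183 = (-25004 - 598) + 183 = -25602 + 183 = -25419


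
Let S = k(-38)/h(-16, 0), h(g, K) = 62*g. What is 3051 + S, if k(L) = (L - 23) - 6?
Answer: 3026659/992 ≈ 3051.1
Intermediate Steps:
k(L) = -29 + L (k(L) = (-23 + L) - 6 = -29 + L)
S = 67/992 (S = (-29 - 38)/((62*(-16))) = -67/(-992) = -67*(-1/992) = 67/992 ≈ 0.067540)
3051 + S = 3051 + 67/992 = 3026659/992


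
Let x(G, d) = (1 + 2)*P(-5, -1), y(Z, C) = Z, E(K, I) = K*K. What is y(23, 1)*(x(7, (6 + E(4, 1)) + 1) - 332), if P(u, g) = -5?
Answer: -7981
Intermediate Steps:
E(K, I) = K²
x(G, d) = -15 (x(G, d) = (1 + 2)*(-5) = 3*(-5) = -15)
y(23, 1)*(x(7, (6 + E(4, 1)) + 1) - 332) = 23*(-15 - 332) = 23*(-347) = -7981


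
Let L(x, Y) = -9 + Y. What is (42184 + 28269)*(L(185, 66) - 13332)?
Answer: -935263575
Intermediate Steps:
(42184 + 28269)*(L(185, 66) - 13332) = (42184 + 28269)*((-9 + 66) - 13332) = 70453*(57 - 13332) = 70453*(-13275) = -935263575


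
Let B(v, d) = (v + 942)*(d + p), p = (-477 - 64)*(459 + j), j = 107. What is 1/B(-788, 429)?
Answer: -1/47089658 ≈ -2.1236e-8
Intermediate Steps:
p = -306206 (p = (-477 - 64)*(459 + 107) = -541*566 = -306206)
B(v, d) = (-306206 + d)*(942 + v) (B(v, d) = (v + 942)*(d - 306206) = (942 + v)*(-306206 + d) = (-306206 + d)*(942 + v))
1/B(-788, 429) = 1/(-288446052 - 306206*(-788) + 942*429 + 429*(-788)) = 1/(-288446052 + 241290328 + 404118 - 338052) = 1/(-47089658) = -1/47089658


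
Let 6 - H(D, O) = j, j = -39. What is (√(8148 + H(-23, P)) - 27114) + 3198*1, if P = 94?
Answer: -23916 + √8193 ≈ -23826.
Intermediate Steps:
H(D, O) = 45 (H(D, O) = 6 - 1*(-39) = 6 + 39 = 45)
(√(8148 + H(-23, P)) - 27114) + 3198*1 = (√(8148 + 45) - 27114) + 3198*1 = (√8193 - 27114) + 3198 = (-27114 + √8193) + 3198 = -23916 + √8193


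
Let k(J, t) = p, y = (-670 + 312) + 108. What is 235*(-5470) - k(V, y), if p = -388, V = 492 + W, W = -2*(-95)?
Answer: -1285062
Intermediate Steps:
W = 190
V = 682 (V = 492 + 190 = 682)
y = -250 (y = -358 + 108 = -250)
k(J, t) = -388
235*(-5470) - k(V, y) = 235*(-5470) - 1*(-388) = -1285450 + 388 = -1285062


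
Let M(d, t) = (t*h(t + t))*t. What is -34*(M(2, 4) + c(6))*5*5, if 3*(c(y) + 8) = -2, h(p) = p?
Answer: -304300/3 ≈ -1.0143e+5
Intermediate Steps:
M(d, t) = 2*t³ (M(d, t) = (t*(t + t))*t = (t*(2*t))*t = (2*t²)*t = 2*t³)
c(y) = -26/3 (c(y) = -8 + (⅓)*(-2) = -8 - ⅔ = -26/3)
-34*(M(2, 4) + c(6))*5*5 = -34*(2*4³ - 26/3)*5*5 = -34*(2*64 - 26/3)*5*5 = -34*(128 - 26/3)*5*5 = -12172*5/3*5 = -34*1790/3*5 = -60860/3*5 = -304300/3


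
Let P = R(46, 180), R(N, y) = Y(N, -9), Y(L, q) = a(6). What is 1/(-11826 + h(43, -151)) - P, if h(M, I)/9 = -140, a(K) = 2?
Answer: -26173/13086 ≈ -2.0001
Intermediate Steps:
h(M, I) = -1260 (h(M, I) = 9*(-140) = -1260)
Y(L, q) = 2
R(N, y) = 2
P = 2
1/(-11826 + h(43, -151)) - P = 1/(-11826 - 1260) - 1*2 = 1/(-13086) - 2 = -1/13086 - 2 = -26173/13086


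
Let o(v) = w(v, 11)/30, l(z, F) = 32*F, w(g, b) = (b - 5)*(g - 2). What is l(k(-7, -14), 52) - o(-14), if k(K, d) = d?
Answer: 8336/5 ≈ 1667.2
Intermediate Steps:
w(g, b) = (-5 + b)*(-2 + g)
o(v) = -⅖ + v/5 (o(v) = (10 - 5*v - 2*11 + 11*v)/30 = (10 - 5*v - 22 + 11*v)*(1/30) = (-12 + 6*v)*(1/30) = -⅖ + v/5)
l(k(-7, -14), 52) - o(-14) = 32*52 - (-⅖ + (⅕)*(-14)) = 1664 - (-⅖ - 14/5) = 1664 - 1*(-16/5) = 1664 + 16/5 = 8336/5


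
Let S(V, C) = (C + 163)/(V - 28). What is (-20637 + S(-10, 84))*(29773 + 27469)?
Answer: -1181675227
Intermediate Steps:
S(V, C) = (163 + C)/(-28 + V)
(-20637 + S(-10, 84))*(29773 + 27469) = (-20637 + (163 + 84)/(-28 - 10))*(29773 + 27469) = (-20637 + 247/(-38))*57242 = (-20637 - 1/38*247)*57242 = (-20637 - 13/2)*57242 = -41287/2*57242 = -1181675227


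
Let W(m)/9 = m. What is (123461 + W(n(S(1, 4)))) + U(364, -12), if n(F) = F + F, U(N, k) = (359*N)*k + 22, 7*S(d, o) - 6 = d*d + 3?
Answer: -10112223/7 ≈ -1.4446e+6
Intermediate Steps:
S(d, o) = 9/7 + d**2/7 (S(d, o) = 6/7 + (d*d + 3)/7 = 6/7 + (d**2 + 3)/7 = 6/7 + (3 + d**2)/7 = 6/7 + (3/7 + d**2/7) = 9/7 + d**2/7)
U(N, k) = 22 + 359*N*k (U(N, k) = 359*N*k + 22 = 22 + 359*N*k)
n(F) = 2*F
W(m) = 9*m
(123461 + W(n(S(1, 4)))) + U(364, -12) = (123461 + 9*(2*(9/7 + (1/7)*1**2))) + (22 + 359*364*(-12)) = (123461 + 9*(2*(9/7 + (1/7)*1))) + (22 - 1568112) = (123461 + 9*(2*(9/7 + 1/7))) - 1568090 = (123461 + 9*(2*(10/7))) - 1568090 = (123461 + 9*(20/7)) - 1568090 = (123461 + 180/7) - 1568090 = 864407/7 - 1568090 = -10112223/7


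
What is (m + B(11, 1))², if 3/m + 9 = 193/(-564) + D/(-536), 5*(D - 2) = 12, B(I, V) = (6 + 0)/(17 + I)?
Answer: 1736441343081/152934329022244 ≈ 0.011354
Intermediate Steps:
B(I, V) = 6/(17 + I)
D = 22/5 (D = 2 + (⅕)*12 = 2 + 12/5 = 22/5 ≈ 4.4000)
m = -283410/883333 (m = 3/(-9 + (193/(-564) + (22/5)/(-536))) = 3/(-9 + (193*(-1/564) + (22/5)*(-1/536))) = 3/(-9 + (-193/564 - 11/1340)) = 3/(-9 - 33103/94470) = 3/(-883333/94470) = 3*(-94470/883333) = -283410/883333 ≈ -0.32084)
(m + B(11, 1))² = (-283410/883333 + 6/(17 + 11))² = (-283410/883333 + 6/28)² = (-283410/883333 + 6*(1/28))² = (-283410/883333 + 3/14)² = (-1317741/12366662)² = 1736441343081/152934329022244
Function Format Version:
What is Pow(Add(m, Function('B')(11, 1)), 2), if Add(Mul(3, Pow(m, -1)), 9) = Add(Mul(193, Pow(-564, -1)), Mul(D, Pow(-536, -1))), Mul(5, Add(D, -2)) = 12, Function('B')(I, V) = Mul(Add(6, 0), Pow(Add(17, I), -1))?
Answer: Rational(1736441343081, 152934329022244) ≈ 0.011354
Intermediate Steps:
Function('B')(I, V) = Mul(6, Pow(Add(17, I), -1))
D = Rational(22, 5) (D = Add(2, Mul(Rational(1, 5), 12)) = Add(2, Rational(12, 5)) = Rational(22, 5) ≈ 4.4000)
m = Rational(-283410, 883333) (m = Mul(3, Pow(Add(-9, Add(Mul(193, Pow(-564, -1)), Mul(Rational(22, 5), Pow(-536, -1)))), -1)) = Mul(3, Pow(Add(-9, Add(Mul(193, Rational(-1, 564)), Mul(Rational(22, 5), Rational(-1, 536)))), -1)) = Mul(3, Pow(Add(-9, Add(Rational(-193, 564), Rational(-11, 1340))), -1)) = Mul(3, Pow(Add(-9, Rational(-33103, 94470)), -1)) = Mul(3, Pow(Rational(-883333, 94470), -1)) = Mul(3, Rational(-94470, 883333)) = Rational(-283410, 883333) ≈ -0.32084)
Pow(Add(m, Function('B')(11, 1)), 2) = Pow(Add(Rational(-283410, 883333), Mul(6, Pow(Add(17, 11), -1))), 2) = Pow(Add(Rational(-283410, 883333), Mul(6, Pow(28, -1))), 2) = Pow(Add(Rational(-283410, 883333), Mul(6, Rational(1, 28))), 2) = Pow(Add(Rational(-283410, 883333), Rational(3, 14)), 2) = Pow(Rational(-1317741, 12366662), 2) = Rational(1736441343081, 152934329022244)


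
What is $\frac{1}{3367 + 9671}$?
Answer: $\frac{1}{13038} \approx 7.6699 \cdot 10^{-5}$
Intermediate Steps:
$\frac{1}{3367 + 9671} = \frac{1}{13038}$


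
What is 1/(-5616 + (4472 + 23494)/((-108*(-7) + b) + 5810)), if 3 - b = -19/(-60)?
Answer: -394121/2211705576 ≈ -0.00017820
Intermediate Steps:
b = 161/60 (b = 3 - (-19)/(-60) = 3 - (-19)*(-1)/60 = 3 - 1*19/60 = 3 - 19/60 = 161/60 ≈ 2.6833)
1/(-5616 + (4472 + 23494)/((-108*(-7) + b) + 5810)) = 1/(-5616 + (4472 + 23494)/((-108*(-7) + 161/60) + 5810)) = 1/(-5616 + 27966/((756 + 161/60) + 5810)) = 1/(-5616 + 27966/(45521/60 + 5810)) = 1/(-5616 + 27966/(394121/60)) = 1/(-5616 + 27966*(60/394121)) = 1/(-5616 + 1677960/394121) = 1/(-2211705576/394121) = -394121/2211705576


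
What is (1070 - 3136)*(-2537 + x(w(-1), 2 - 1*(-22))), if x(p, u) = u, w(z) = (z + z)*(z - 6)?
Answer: 5191858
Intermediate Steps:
w(z) = 2*z*(-6 + z) (w(z) = (2*z)*(-6 + z) = 2*z*(-6 + z))
(1070 - 3136)*(-2537 + x(w(-1), 2 - 1*(-22))) = (1070 - 3136)*(-2537 + (2 - 1*(-22))) = -2066*(-2537 + (2 + 22)) = -2066*(-2537 + 24) = -2066*(-2513) = 5191858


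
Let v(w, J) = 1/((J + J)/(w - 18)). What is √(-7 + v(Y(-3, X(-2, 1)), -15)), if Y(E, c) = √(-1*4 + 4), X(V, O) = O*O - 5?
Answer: 4*I*√10/5 ≈ 2.5298*I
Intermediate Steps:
X(V, O) = -5 + O² (X(V, O) = O² - 5 = -5 + O²)
Y(E, c) = 0 (Y(E, c) = √(-4 + 4) = √0 = 0)
v(w, J) = (-18 + w)/(2*J) (v(w, J) = 1/((2*J)/(-18 + w)) = 1/(2*J/(-18 + w)) = (-18 + w)/(2*J))
√(-7 + v(Y(-3, X(-2, 1)), -15)) = √(-7 + (½)*(-18 + 0)/(-15)) = √(-7 + (½)*(-1/15)*(-18)) = √(-7 + ⅗) = √(-32/5) = 4*I*√10/5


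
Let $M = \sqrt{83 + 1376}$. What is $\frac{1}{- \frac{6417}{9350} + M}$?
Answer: $\frac{59998950}{127508249611} + \frac{87422500 \sqrt{1459}}{127508249611} \approx 0.026659$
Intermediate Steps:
$M = \sqrt{1459} \approx 38.197$
$\frac{1}{- \frac{6417}{9350} + M} = \frac{1}{- \frac{6417}{9350} + \sqrt{1459}}$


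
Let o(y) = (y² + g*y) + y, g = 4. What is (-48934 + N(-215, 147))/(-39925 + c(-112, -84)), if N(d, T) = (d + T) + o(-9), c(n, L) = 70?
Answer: 16322/13285 ≈ 1.2286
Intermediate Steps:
o(y) = y² + 5*y (o(y) = (y² + 4*y) + y = y² + 5*y)
N(d, T) = 36 + T + d (N(d, T) = (d + T) - 9*(5 - 9) = (T + d) - 9*(-4) = (T + d) + 36 = 36 + T + d)
(-48934 + N(-215, 147))/(-39925 + c(-112, -84)) = (-48934 + (36 + 147 - 215))/(-39925 + 70) = (-48934 - 32)/(-39855) = -48966*(-1/39855) = 16322/13285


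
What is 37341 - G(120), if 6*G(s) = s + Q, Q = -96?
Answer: 37337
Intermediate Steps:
G(s) = -16 + s/6 (G(s) = (s - 96)/6 = (-96 + s)/6 = -16 + s/6)
37341 - G(120) = 37341 - (-16 + (1/6)*120) = 37341 - (-16 + 20) = 37341 - 1*4 = 37341 - 4 = 37337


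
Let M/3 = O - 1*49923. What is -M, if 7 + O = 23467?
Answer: 79389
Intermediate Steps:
O = 23460 (O = -7 + 23467 = 23460)
M = -79389 (M = 3*(23460 - 1*49923) = 3*(23460 - 49923) = 3*(-26463) = -79389)
-M = -1*(-79389) = 79389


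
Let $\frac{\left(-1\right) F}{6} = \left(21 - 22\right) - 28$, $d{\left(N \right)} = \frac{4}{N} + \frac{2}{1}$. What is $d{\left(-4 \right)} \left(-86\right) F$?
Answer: $-14964$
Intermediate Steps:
$d{\left(N \right)} = 2 + \frac{4}{N}$ ($d{\left(N \right)} = \frac{4}{N} + 2 \cdot 1 = \frac{4}{N} + 2 = 2 + \frac{4}{N}$)
$F = 174$ ($F = - 6 \left(\left(21 - 22\right) - 28\right) = - 6 \left(-1 - 28\right) = \left(-6\right) \left(-29\right) = 174$)
$d{\left(-4 \right)} \left(-86\right) F = \left(2 + \frac{4}{-4}\right) \left(-86\right) 174 = \left(2 + 4 \left(- \frac{1}{4}\right)\right) \left(-86\right) 174 = \left(2 - 1\right) \left(-86\right) 174 = 1 \left(-86\right) 174 = \left(-86\right) 174 = -14964$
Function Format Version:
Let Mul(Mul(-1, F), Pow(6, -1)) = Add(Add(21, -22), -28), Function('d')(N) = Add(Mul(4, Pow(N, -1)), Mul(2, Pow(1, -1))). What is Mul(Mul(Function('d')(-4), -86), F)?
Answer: -14964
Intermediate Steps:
Function('d')(N) = Add(2, Mul(4, Pow(N, -1))) (Function('d')(N) = Add(Mul(4, Pow(N, -1)), Mul(2, 1)) = Add(Mul(4, Pow(N, -1)), 2) = Add(2, Mul(4, Pow(N, -1))))
F = 174 (F = Mul(-6, Add(Add(21, -22), -28)) = Mul(-6, Add(-1, -28)) = Mul(-6, -29) = 174)
Mul(Mul(Function('d')(-4), -86), F) = Mul(Mul(Add(2, Mul(4, Pow(-4, -1))), -86), 174) = Mul(Mul(Add(2, Mul(4, Rational(-1, 4))), -86), 174) = Mul(Mul(Add(2, -1), -86), 174) = Mul(Mul(1, -86), 174) = Mul(-86, 174) = -14964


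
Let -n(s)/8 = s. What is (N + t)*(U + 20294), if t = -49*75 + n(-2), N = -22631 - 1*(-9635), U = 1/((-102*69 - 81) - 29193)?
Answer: -12273331433185/36312 ≈ -3.3800e+8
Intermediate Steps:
U = -1/36312 (U = 1/((-7038 - 81) - 29193) = 1/(-7119 - 29193) = 1/(-36312) = -1/36312 ≈ -2.7539e-5)
N = -12996 (N = -22631 + 9635 = -12996)
n(s) = -8*s
t = -3659 (t = -49*75 - 8*(-2) = -3675 + 16 = -3659)
(N + t)*(U + 20294) = (-12996 - 3659)*(-1/36312 + 20294) = -16655*736915727/36312 = -12273331433185/36312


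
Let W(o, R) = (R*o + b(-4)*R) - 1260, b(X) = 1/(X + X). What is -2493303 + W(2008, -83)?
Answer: -21289733/8 ≈ -2.6612e+6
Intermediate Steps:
b(X) = 1/(2*X)
W(o, R) = -1260 - R/8 + R*o (W(o, R) = (R*o + ((1/2)/(-4))*R) - 1260 = (R*o + ((1/2)*(-1/4))*R) - 1260 = (R*o - R/8) - 1260 = (-R/8 + R*o) - 1260 = -1260 - R/8 + R*o)
-2493303 + W(2008, -83) = -2493303 + (-1260 - 1/8*(-83) - 83*2008) = -2493303 + (-1260 + 83/8 - 166664) = -2493303 - 1343309/8 = -21289733/8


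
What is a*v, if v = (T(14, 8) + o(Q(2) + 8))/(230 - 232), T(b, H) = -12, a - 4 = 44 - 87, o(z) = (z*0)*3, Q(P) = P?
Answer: -234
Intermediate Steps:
o(z) = 0 (o(z) = 0*3 = 0)
a = -39 (a = 4 + (44 - 87) = 4 - 43 = -39)
v = 6 (v = (-12 + 0)/(230 - 232) = -12/(-2) = -12*(-½) = 6)
a*v = -39*6 = -234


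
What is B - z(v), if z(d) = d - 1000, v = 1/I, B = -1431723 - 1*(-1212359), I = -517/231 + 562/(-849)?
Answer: -1254499199/5745 ≈ -2.1836e+5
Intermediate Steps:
I = -5745/1981 (I = -517*1/231 + 562*(-1/849) = -47/21 - 562/849 = -5745/1981 ≈ -2.9001)
B = -219364 (B = -1431723 + 1212359 = -219364)
v = -1981/5745 (v = 1/(-5745/1981) = -1981/5745 ≈ -0.34482)
z(d) = -1000 + d
B - z(v) = -219364 - (-1000 - 1981/5745) = -219364 - 1*(-5746981/5745) = -219364 + 5746981/5745 = -1254499199/5745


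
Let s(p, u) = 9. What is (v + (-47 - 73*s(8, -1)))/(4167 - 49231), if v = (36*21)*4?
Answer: -290/5633 ≈ -0.051482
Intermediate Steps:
v = 3024 (v = 756*4 = 3024)
(v + (-47 - 73*s(8, -1)))/(4167 - 49231) = (3024 + (-47 - 73*9))/(4167 - 49231) = (3024 + (-47 - 657))/(-45064) = (3024 - 704)*(-1/45064) = 2320*(-1/45064) = -290/5633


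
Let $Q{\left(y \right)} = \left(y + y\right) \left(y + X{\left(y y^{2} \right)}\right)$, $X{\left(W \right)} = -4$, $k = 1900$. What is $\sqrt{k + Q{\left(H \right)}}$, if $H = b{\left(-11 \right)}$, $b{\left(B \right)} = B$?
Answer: $\sqrt{2230} \approx 47.223$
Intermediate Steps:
$H = -11$
$Q{\left(y \right)} = 2 y \left(-4 + y\right)$ ($Q{\left(y \right)} = \left(y + y\right) \left(y - 4\right) = 2 y \left(-4 + y\right)$)
$\sqrt{k + Q{\left(H \right)}} = \sqrt{1900 + 2 \left(-11\right) \left(-4 - 11\right)} = \sqrt{1900 + 2 \left(-11\right) \left(-15\right)} = \sqrt{1900 + 330} = \sqrt{2230}$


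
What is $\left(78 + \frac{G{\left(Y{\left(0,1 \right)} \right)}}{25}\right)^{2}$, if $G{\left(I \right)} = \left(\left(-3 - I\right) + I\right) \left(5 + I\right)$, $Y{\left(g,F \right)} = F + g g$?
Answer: $\frac{3732624}{625} \approx 5972.2$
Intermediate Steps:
$Y{\left(g,F \right)} = F + g^{2}$
$G{\left(I \right)} = -15 - 3 I$ ($G{\left(I \right)} = - 3 \left(5 + I\right) = -15 - 3 I$)
$\left(78 + \frac{G{\left(Y{\left(0,1 \right)} \right)}}{25}\right)^{2} = \left(78 + \frac{-15 - 3 \left(1 + 0^{2}\right)}{25}\right)^{2} = \left(78 + \left(-15 - 3 \left(1 + 0\right)\right) \frac{1}{25}\right)^{2} = \left(78 + \left(-15 - 3\right) \frac{1}{25}\right)^{2} = \left(78 - \frac{18}{25}\right)^{2} = \left(\frac{1932}{25}\right)^{2} = \frac{3732624}{625}$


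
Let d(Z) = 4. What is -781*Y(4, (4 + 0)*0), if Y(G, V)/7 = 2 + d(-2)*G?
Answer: -98406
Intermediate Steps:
Y(G, V) = 14 + 28*G (Y(G, V) = 7*(2 + 4*G) = 14 + 28*G)
-781*Y(4, (4 + 0)*0) = -781*(14 + 28*4) = -781*(14 + 112) = -781*126 = -98406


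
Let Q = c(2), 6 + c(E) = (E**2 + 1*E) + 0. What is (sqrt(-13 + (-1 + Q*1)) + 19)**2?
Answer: (19 + I*sqrt(14))**2 ≈ 347.0 + 142.18*I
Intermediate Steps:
c(E) = -6 + E + E**2 (c(E) = -6 + ((E**2 + 1*E) + 0) = -6 + ((E**2 + E) + 0) = -6 + ((E + E**2) + 0) = -6 + (E + E**2) = -6 + E + E**2)
Q = 0 (Q = -6 + 2 + 2**2 = -6 + 2 + 4 = 0)
(sqrt(-13 + (-1 + Q*1)) + 19)**2 = (sqrt(-13 + (-1 + 0*1)) + 19)**2 = (sqrt(-13 + (-1 + 0)) + 19)**2 = (sqrt(-13 - 1) + 19)**2 = (sqrt(-14) + 19)**2 = (I*sqrt(14) + 19)**2 = (19 + I*sqrt(14))**2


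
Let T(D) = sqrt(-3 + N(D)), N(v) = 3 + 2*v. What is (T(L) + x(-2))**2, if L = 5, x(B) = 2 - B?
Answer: (4 + sqrt(10))**2 ≈ 51.298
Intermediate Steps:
T(D) = sqrt(2)*sqrt(D) (T(D) = sqrt(-3 + (3 + 2*D)) = sqrt(2*D) = sqrt(2)*sqrt(D))
(T(L) + x(-2))**2 = (sqrt(2)*sqrt(5) + (2 - 1*(-2)))**2 = (sqrt(10) + (2 + 2))**2 = (sqrt(10) + 4)**2 = (4 + sqrt(10))**2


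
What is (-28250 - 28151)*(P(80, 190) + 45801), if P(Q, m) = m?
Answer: -2593938391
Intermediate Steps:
(-28250 - 28151)*(P(80, 190) + 45801) = (-28250 - 28151)*(190 + 45801) = -56401*45991 = -2593938391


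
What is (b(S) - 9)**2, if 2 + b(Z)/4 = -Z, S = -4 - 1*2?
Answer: 49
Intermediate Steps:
S = -6 (S = -4 - 2 = -6)
b(Z) = -8 - 4*Z (b(Z) = -8 + 4*(-Z) = -8 - 4*Z)
(b(S) - 9)**2 = ((-8 - 4*(-6)) - 9)**2 = ((-8 + 24) - 9)**2 = (16 - 9)**2 = 7**2 = 49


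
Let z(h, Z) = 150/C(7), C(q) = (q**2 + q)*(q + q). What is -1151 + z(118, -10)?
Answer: -451117/392 ≈ -1150.8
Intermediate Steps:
C(q) = 2*q*(q + q**2) (C(q) = (q + q**2)*(2*q) = 2*q*(q + q**2))
z(h, Z) = 75/392 (z(h, Z) = 150/((2*7**2*(1 + 7))) = 150/((2*49*8)) = 150/784 = 150*(1/784) = 75/392)
-1151 + z(118, -10) = -1151 + 75/392 = -451117/392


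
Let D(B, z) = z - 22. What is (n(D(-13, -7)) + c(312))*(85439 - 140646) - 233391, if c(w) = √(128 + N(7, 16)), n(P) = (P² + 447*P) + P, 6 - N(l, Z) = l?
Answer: 670586866 - 55207*√127 ≈ 6.6996e+8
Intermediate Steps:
N(l, Z) = 6 - l
D(B, z) = -22 + z
n(P) = P² + 448*P
c(w) = √127 (c(w) = √(128 + (6 - 1*7)) = √(128 + (6 - 7)) = √(128 - 1) = √127)
(n(D(-13, -7)) + c(312))*(85439 - 140646) - 233391 = ((-22 - 7)*(448 + (-22 - 7)) + √127)*(85439 - 140646) - 233391 = (-29*(448 - 29) + √127)*(-55207) - 233391 = (-29*419 + √127)*(-55207) - 233391 = (-12151 + √127)*(-55207) - 233391 = (670820257 - 55207*√127) - 233391 = 670586866 - 55207*√127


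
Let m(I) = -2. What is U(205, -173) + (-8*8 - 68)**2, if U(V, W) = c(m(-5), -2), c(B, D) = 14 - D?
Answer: 17440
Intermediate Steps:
U(V, W) = 16 (U(V, W) = 14 - 1*(-2) = 14 + 2 = 16)
U(205, -173) + (-8*8 - 68)**2 = 16 + (-8*8 - 68)**2 = 16 + (-64 - 68)**2 = 16 + (-132)**2 = 16 + 17424 = 17440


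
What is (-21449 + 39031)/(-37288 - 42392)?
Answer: -8791/39840 ≈ -0.22066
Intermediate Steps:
(-21449 + 39031)/(-37288 - 42392) = 17582/(-79680) = 17582*(-1/79680) = -8791/39840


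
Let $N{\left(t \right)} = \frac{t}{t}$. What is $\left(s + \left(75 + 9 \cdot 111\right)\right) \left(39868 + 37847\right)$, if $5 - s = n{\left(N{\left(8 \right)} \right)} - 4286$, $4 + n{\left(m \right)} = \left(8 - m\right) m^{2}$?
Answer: $416707830$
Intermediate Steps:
$N{\left(t \right)} = 1$
$n{\left(m \right)} = -4 + m^{2} \left(8 - m\right)$ ($n{\left(m \right)} = -4 + \left(8 - m\right) m^{2} = -4 + m^{2} \left(8 - m\right)$)
$s = 4288$ ($s = 5 - \left(\left(-4 - 1^{3} + 8 \cdot 1^{2}\right) - 4286\right) = 5 - \left(\left(-4 - 1 + 8 \cdot 1\right) - 4286\right) = 5 - \left(\left(-4 - 1 + 8\right) - 4286\right) = 5 - \left(3 - 4286\right) = 5 - -4283 = 5 + 4283 = 4288$)
$\left(s + \left(75 + 9 \cdot 111\right)\right) \left(39868 + 37847\right) = \left(4288 + \left(75 + 9 \cdot 111\right)\right) \left(39868 + 37847\right) = \left(4288 + \left(75 + 999\right)\right) 77715 = \left(4288 + 1074\right) 77715 = 5362 \cdot 77715 = 416707830$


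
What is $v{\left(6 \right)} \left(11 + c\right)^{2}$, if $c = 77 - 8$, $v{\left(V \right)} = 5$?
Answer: $32000$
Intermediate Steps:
$c = 69$ ($c = 77 - 8 = 69$)
$v{\left(6 \right)} \left(11 + c\right)^{2} = 5 \left(11 + 69\right)^{2} = 5 \cdot 80^{2} = 5 \cdot 6400 = 32000$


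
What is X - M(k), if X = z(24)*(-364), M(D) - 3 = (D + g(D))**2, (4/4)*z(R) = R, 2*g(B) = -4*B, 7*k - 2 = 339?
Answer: -544492/49 ≈ -11112.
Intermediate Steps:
k = 341/7 (k = 2/7 + (1/7)*339 = 2/7 + 339/7 = 341/7 ≈ 48.714)
g(B) = -2*B (g(B) = (-4*B)/2 = -2*B)
z(R) = R
M(D) = 3 + D**2 (M(D) = 3 + (D - 2*D)**2 = 3 + (-D)**2 = 3 + D**2)
X = -8736 (X = 24*(-364) = -8736)
X - M(k) = -8736 - (3 + (341/7)**2) = -8736 - (3 + 116281/49) = -8736 - 1*116428/49 = -8736 - 116428/49 = -544492/49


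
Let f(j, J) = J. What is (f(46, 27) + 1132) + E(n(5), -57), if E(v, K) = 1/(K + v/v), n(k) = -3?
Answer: 64903/56 ≈ 1159.0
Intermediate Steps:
E(v, K) = 1/(1 + K) (E(v, K) = 1/(K + 1) = 1/(1 + K))
(f(46, 27) + 1132) + E(n(5), -57) = (27 + 1132) + 1/(1 - 57) = 1159 + 1/(-56) = 1159 - 1/56 = 64903/56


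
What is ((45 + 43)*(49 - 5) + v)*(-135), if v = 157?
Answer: -543915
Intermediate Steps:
((45 + 43)*(49 - 5) + v)*(-135) = ((45 + 43)*(49 - 5) + 157)*(-135) = (88*44 + 157)*(-135) = (3872 + 157)*(-135) = 4029*(-135) = -543915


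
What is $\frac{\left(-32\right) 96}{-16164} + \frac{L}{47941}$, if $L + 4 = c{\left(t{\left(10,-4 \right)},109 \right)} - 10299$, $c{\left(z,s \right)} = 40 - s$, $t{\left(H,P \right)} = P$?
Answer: $- \frac{1698188}{64576527} \approx -0.026297$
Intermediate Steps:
$L = -10372$ ($L = -4 + \left(\left(40 - 109\right) - 10299\right) = -4 - 10368 = -10372$)
$\frac{\left(-32\right) 96}{-16164} + \frac{L}{47941} = \frac{\left(-32\right) 96}{-16164} - \frac{10372}{47941} = \left(-3072\right) \left(- \frac{1}{16164}\right) - \frac{10372}{47941} = \frac{256}{1347} - \frac{10372}{47941} = - \frac{1698188}{64576527}$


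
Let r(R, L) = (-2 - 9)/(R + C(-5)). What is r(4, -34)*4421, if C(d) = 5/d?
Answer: -48631/3 ≈ -16210.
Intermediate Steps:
r(R, L) = -11/(-1 + R) (r(R, L) = (-2 - 9)/(R + 5/(-5)) = -11/(R + 5*(-⅕)) = -11/(R - 1) = -11/(-1 + R))
r(4, -34)*4421 = -11/(-1 + 4)*4421 = -11/3*4421 = -48631/3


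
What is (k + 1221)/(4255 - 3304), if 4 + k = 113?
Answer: 1330/951 ≈ 1.3985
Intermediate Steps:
k = 109 (k = -4 + 113 = 109)
(k + 1221)/(4255 - 3304) = (109 + 1221)/(4255 - 3304) = 1330/951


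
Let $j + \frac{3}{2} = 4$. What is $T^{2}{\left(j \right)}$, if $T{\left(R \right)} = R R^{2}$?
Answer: $\frac{15625}{64} \approx 244.14$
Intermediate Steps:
$j = \frac{5}{2}$ ($j = - \frac{3}{2} + 4 = \frac{5}{2} \approx 2.5$)
$T{\left(R \right)} = R^{3}$
$T^{2}{\left(j \right)} = \left(\left(\frac{5}{2}\right)^{3}\right)^{2} = \left(\frac{125}{8}\right)^{2} = \frac{15625}{64}$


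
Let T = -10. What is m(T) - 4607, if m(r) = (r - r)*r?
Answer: -4607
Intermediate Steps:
m(r) = 0 (m(r) = 0*r = 0)
m(T) - 4607 = 0 - 4607 = -4607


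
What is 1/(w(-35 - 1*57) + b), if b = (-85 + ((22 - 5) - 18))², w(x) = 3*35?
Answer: 1/7501 ≈ 0.00013332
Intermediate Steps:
w(x) = 105
b = 7396 (b = (-85 + (17 - 18))² = (-85 - 1)² = (-86)² = 7396)
1/(w(-35 - 1*57) + b) = 1/(105 + 7396) = 1/7501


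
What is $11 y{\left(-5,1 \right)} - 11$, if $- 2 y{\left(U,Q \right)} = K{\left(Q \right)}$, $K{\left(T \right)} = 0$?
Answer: $-11$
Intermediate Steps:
$y{\left(U,Q \right)} = 0$ ($y{\left(U,Q \right)} = \left(- \frac{1}{2}\right) 0 = 0$)
$11 y{\left(-5,1 \right)} - 11 = 11 \cdot 0 - 11 = 0 - 11 = -11$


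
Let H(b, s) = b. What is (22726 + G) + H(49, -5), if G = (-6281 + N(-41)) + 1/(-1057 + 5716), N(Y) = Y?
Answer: 76654528/4659 ≈ 16453.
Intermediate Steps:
G = -29454197/4659 (G = (-6281 - 41) + 1/(-1057 + 5716) = -6322 + 1/4659 = -29454197/4659 ≈ -6322.0)
(22726 + G) + H(49, -5) = (22726 - 29454197/4659) + 49 = 76426237/4659 + 49 = 76654528/4659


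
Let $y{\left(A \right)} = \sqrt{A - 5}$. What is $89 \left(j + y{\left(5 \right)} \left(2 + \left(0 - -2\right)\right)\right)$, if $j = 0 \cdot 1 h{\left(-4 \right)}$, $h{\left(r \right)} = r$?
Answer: $0$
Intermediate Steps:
$y{\left(A \right)} = \sqrt{-5 + A}$
$j = 0$ ($j = 0 \cdot 1 \left(-4\right) = 0 \left(-4\right) = 0$)
$89 \left(j + y{\left(5 \right)} \left(2 + \left(0 - -2\right)\right)\right) = 89 \left(0 + \sqrt{-5 + 5} \left(2 + \left(0 - -2\right)\right)\right) = 89 \left(0 + \sqrt{0} \left(2 + \left(0 + 2\right)\right)\right) = 89 \left(0 + 0 \left(2 + 2\right)\right) = 89 \left(0 + 0 \cdot 4\right) = 89 \left(0 + 0\right) = 89 \cdot 0 = 0$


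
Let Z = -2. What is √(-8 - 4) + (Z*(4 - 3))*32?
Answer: -64 + 2*I*√3 ≈ -64.0 + 3.4641*I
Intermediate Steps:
√(-8 - 4) + (Z*(4 - 3))*32 = √(-8 - 4) - 2*(4 - 3)*32 = √(-12) - 2*1*32 = 2*I*√3 - 2*32 = 2*I*√3 - 64 = -64 + 2*I*√3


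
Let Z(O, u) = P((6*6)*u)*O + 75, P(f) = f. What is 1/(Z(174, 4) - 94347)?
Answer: -1/69216 ≈ -1.4448e-5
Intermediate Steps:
Z(O, u) = 75 + 36*O*u (Z(O, u) = ((6*6)*u)*O + 75 = (36*u)*O + 75 = 36*O*u + 75 = 75 + 36*O*u)
1/(Z(174, 4) - 94347) = 1/((75 + 36*174*4) - 94347) = 1/((75 + 25056) - 94347) = 1/(25131 - 94347) = 1/(-69216) = -1/69216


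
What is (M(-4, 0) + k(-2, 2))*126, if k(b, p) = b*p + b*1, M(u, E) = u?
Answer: -1260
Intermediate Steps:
k(b, p) = b + b*p (k(b, p) = b*p + b = b + b*p)
(M(-4, 0) + k(-2, 2))*126 = (-4 - 2*(1 + 2))*126 = (-4 - 2*3)*126 = (-4 - 6)*126 = -10*126 = -1260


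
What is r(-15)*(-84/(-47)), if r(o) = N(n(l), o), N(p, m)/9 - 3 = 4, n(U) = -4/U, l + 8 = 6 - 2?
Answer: 5292/47 ≈ 112.60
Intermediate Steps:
l = -4 (l = -8 + (6 - 2) = -8 + 4 = -4)
N(p, m) = 63 (N(p, m) = 27 + 9*4 = 27 + 36 = 63)
r(o) = 63
r(-15)*(-84/(-47)) = 63*(-84/(-47)) = 63*(-84*(-1/47)) = 63*(84/47) = 5292/47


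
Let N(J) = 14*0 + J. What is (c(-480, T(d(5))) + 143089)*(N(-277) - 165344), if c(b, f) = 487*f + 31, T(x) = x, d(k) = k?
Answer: -24106964655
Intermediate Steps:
N(J) = J (N(J) = 0 + J = J)
c(b, f) = 31 + 487*f
(c(-480, T(d(5))) + 143089)*(N(-277) - 165344) = ((31 + 487*5) + 143089)*(-277 - 165344) = ((31 + 2435) + 143089)*(-165621) = (2466 + 143089)*(-165621) = 145555*(-165621) = -24106964655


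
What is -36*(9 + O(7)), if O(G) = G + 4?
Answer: -720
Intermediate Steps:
O(G) = 4 + G
-36*(9 + O(7)) = -36*(9 + (4 + 7)) = -36*(9 + 11) = -36*20 = -720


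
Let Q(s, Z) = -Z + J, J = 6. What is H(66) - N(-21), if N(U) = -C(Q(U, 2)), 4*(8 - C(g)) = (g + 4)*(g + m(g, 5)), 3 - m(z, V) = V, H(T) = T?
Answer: 70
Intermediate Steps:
m(z, V) = 3 - V
Q(s, Z) = 6 - Z (Q(s, Z) = -Z + 6 = 6 - Z)
C(g) = 8 - (-2 + g)*(4 + g)/4 (C(g) = 8 - (g + 4)*(g + (3 - 1*5))/4 = 8 - (4 + g)*(g + (3 - 5))/4 = 8 - (4 + g)*(g - 2)/4 = 8 - (4 + g)*(-2 + g)/4 = 8 - (-2 + g)*(4 + g)/4)
N(U) = -4 (N(U) = -(10 - (6 - 1*2)/2 - (6 - 1*2)²/4) = -(10 - (6 - 2)/2 - (6 - 2)²/4) = -(10 - ½*4 - ¼*4²) = -(10 - 2 - ¼*16) = -(10 - 2 - 4) = -1*4 = -4)
H(66) - N(-21) = 66 - 1*(-4) = 66 + 4 = 70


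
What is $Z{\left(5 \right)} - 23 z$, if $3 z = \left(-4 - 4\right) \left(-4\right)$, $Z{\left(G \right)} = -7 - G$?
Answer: $- \frac{772}{3} \approx -257.33$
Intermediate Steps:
$z = \frac{32}{3}$ ($z = \frac{\left(-4 - 4\right) \left(-4\right)}{3} = \frac{\left(-8\right) \left(-4\right)}{3} = \frac{1}{3} \cdot 32 = \frac{32}{3} \approx 10.667$)
$Z{\left(5 \right)} - 23 z = \left(-7 - 5\right) - \frac{736}{3} = -12 - \frac{736}{3} = - \frac{772}{3}$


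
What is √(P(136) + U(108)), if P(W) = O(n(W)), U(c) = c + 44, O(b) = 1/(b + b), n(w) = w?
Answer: √702865/68 ≈ 12.329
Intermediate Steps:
O(b) = 1/(2*b)
U(c) = 44 + c
P(W) = 1/(2*W)
√(P(136) + U(108)) = √((½)/136 + (44 + 108)) = √((½)*(1/136) + 152) = √(1/272 + 152) = √(41345/272) = √702865/68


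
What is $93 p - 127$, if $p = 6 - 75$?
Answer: $-6544$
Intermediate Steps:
$p = -69$ ($p = 6 - 75 = -69$)
$93 p - 127 = 93 \left(-69\right) - 127 = -6417 - 127 = -6544$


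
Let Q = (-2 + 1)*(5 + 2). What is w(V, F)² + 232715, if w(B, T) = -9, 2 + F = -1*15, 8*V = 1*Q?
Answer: 232796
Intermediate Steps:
Q = -7 (Q = -1*7 = -7)
V = -7/8 (V = (1*(-7))/8 = (⅛)*(-7) = -7/8 ≈ -0.87500)
F = -17 (F = -2 - 1*15 = -2 - 15 = -17)
w(V, F)² + 232715 = (-9)² + 232715 = 81 + 232715 = 232796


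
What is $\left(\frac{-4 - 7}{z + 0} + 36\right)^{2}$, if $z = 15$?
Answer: $\frac{279841}{225} \approx 1243.7$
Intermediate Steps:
$\left(\frac{-4 - 7}{z + 0} + 36\right)^{2} = \left(\frac{-4 - 7}{15 + 0} + 36\right)^{2} = \left(- \frac{11}{15} + 36\right)^{2} = \left(\frac{529}{15}\right)^{2} = \frac{279841}{225}$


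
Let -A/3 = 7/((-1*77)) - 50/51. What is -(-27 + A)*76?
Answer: 338048/187 ≈ 1807.7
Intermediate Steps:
A = 601/187 (A = -3*(7/((-1*77)) - 50/51) = -3*(7/(-77) - 50*1/51) = -3*(7*(-1/77) - 50/51) = -3*(-1/11 - 50/51) = -3*(-601/561) = 601/187 ≈ 3.2139)
-(-27 + A)*76 = -(-27 + 601/187)*76 = -(-4448)*76/187 = -1*(-338048/187) = 338048/187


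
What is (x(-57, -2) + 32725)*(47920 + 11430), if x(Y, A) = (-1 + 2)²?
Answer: 1942288100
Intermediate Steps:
x(Y, A) = 1 (x(Y, A) = 1² = 1)
(x(-57, -2) + 32725)*(47920 + 11430) = (1 + 32725)*(47920 + 11430) = 32726*59350 = 1942288100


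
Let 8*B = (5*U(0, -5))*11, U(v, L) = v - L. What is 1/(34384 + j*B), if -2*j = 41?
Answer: 16/538869 ≈ 2.9692e-5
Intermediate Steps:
j = -41/2 (j = -½*41 = -41/2 ≈ -20.500)
B = 275/8 (B = ((5*(0 - 1*(-5)))*11)/8 = ((5*(0 + 5))*11)/8 = ((5*5)*11)/8 = (25*11)/8 = (⅛)*275 = 275/8 ≈ 34.375)
1/(34384 + j*B) = 1/(34384 - 41/2*275/8) = 1/(34384 - 11275/16) = 1/(538869/16) = 16/538869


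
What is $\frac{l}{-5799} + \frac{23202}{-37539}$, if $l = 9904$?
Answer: $- \frac{56259406}{24187629} \approx -2.326$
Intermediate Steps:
$\frac{l}{-5799} + \frac{23202}{-37539} = \frac{9904}{-5799} + \frac{23202}{-37539} = 9904 \left(- \frac{1}{5799}\right) + 23202 \left(- \frac{1}{37539}\right) = - \frac{9904}{5799} - \frac{2578}{4171} = - \frac{56259406}{24187629}$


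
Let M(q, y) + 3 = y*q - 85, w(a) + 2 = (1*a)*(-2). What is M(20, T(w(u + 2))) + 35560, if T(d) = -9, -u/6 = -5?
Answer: 35292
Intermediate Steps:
u = 30 (u = -6*(-5) = 30)
w(a) = -2 - 2*a (w(a) = -2 + (1*a)*(-2) = -2 + a*(-2) = -2 - 2*a)
M(q, y) = -88 + q*y (M(q, y) = -3 + (y*q - 85) = -3 + (q*y - 85) = -3 + (-85 + q*y) = -88 + q*y)
M(20, T(w(u + 2))) + 35560 = (-88 + 20*(-9)) + 35560 = (-88 - 180) + 35560 = -268 + 35560 = 35292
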